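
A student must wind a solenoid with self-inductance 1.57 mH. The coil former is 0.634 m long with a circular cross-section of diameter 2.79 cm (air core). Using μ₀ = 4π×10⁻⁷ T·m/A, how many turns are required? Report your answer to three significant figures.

A = π(d/2)² = π(1.395×10^-2 m)² = 6.114×10^-4 m².
From L = μ₀N²A/ℓ, N = √(Lℓ / (μ₀A)).
N = √[(1.570×10^-3)(0.634) / ((4π×10⁻⁷)×6.114×10^-4)] = √(1.296×10^6) ≈ 1138.3.

N ≈ 1140 turns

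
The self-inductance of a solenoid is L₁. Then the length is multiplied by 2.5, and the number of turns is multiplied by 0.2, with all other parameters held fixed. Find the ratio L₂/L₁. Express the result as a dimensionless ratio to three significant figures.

For a solenoid, L ∝ μᵣN²A/ℓ.
L₂/L₁ = (2.5)^-1 × (0.2)^2 = 0.0160.

L₂/L₁ = 0.0160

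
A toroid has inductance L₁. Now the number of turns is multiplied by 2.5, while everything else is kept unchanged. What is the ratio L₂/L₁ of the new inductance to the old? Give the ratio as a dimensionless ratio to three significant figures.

For a toroid, L ∝ μᵣN²A/R.
L₂/L₁ = (2.5)^2 = 6.25.

L₂/L₁ = 6.25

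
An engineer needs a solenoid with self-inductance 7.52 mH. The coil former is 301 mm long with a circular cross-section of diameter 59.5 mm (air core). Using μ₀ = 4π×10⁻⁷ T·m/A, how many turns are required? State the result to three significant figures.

A = π(d/2)² = π(2.975×10^-2 m)² = 2.781×10^-3 m².
From L = μ₀N²A/ℓ, N = √(Lℓ / (μ₀A)).
N = √[(7.520×10^-3)(0.301) / ((4π×10⁻⁷)×2.781×10^-3)] = √(6.478×10^5) ≈ 804.9.

N ≈ 805 turns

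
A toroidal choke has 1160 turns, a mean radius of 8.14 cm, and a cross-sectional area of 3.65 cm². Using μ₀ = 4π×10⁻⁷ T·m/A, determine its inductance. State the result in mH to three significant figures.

For a thin toroid, L = μ₀N²A/(2πR).
L = (4π×10⁻⁷)(1160)²(3.650×10^-4) / (2π×8.140×10^-2 m) = 1.207×10^-3 H.

L ≈ 1.21 mH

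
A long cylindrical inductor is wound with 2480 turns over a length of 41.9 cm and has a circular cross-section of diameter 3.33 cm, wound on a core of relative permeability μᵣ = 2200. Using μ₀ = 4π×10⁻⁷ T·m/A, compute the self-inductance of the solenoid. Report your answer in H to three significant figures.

L ≈ 35.3 H

A = π(d/2)² = π(1.665×10^-2 m)² = 8.709×10^-4 m².
For a long solenoid, L = μ₀μᵣN²A/ℓ.
L = (4π×10⁻⁷)(2200)(2480)²(8.709×10^-4)/(0.419 m) = 35.34 H.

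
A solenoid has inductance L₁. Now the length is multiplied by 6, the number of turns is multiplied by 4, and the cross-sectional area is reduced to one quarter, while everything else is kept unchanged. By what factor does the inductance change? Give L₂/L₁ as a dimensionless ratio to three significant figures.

For a solenoid, L ∝ μᵣN²A/ℓ.
L₂/L₁ = (6)^-1 × (4)^2 × (0.25) = 0.667.

L₂/L₁ = 0.667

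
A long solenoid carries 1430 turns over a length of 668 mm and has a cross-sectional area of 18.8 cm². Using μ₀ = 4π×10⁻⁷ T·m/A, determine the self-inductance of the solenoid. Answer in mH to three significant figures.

L ≈ 7.23 mH

A = 18.8 cm² = 1.880×10^-3 m².
For a long solenoid, L = μ₀N²A/ℓ.
L = (4π×10⁻⁷)(1430)²(1.880×10^-3)/(0.668 m) = 7.232×10^-3 H.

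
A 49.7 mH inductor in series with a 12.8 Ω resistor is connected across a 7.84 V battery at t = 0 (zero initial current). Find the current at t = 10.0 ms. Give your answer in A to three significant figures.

I ≈ 0.566 A

τ = L/R = 4.970×10^-2/12.8 = 3.883×10^-3 s; final current I_∞ = ε/R = 7.84/12.8 = 0.6125 A.
I(t) = I_∞(1 − e^(−t/τ)) with t/τ = 2.575.
I = (0.6125)(1 − e^(−2.575)) = 0.5659 A.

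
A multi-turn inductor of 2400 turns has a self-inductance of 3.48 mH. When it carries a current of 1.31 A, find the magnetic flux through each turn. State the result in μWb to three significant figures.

Φ_B ≈ 1.90 μWb

From L = NΦ_B/I, the flux per turn is Φ_B = LI/N.
Φ_B = (3.480×10^-3 H)(1.31 A)/2400 = 1.899×10^-6 Wb.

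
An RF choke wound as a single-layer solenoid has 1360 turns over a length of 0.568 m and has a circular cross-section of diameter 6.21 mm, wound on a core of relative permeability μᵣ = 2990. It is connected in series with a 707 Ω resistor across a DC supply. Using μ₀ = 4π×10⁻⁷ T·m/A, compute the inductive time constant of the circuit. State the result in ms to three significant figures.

A = π(d/2)² = π(3.105×10^-3 m)² = 3.029×10^-5 m².
L = μ₀μᵣN²A/ℓ = (4π×10⁻⁷)(2990)(1360)²(3.029×10^-5)/(0.568) = 0.3706 H.
τ = L/R = (0.3706)/(707) = 5.242×10^-4 s.

τ ≈ 0.524 ms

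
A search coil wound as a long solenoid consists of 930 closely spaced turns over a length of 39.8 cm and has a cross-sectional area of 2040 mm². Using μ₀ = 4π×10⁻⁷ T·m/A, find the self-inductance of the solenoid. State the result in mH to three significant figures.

A = 2040 mm² = 2.040×10^-3 m².
For a long solenoid, L = μ₀N²A/ℓ.
L = (4π×10⁻⁷)(930)²(2.040×10^-3)/(0.398 m) = 5.571×10^-3 H.

L ≈ 5.57 mH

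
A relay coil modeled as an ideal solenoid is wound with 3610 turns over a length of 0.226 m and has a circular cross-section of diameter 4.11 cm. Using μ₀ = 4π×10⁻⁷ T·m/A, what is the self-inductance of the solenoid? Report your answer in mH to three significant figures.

L ≈ 96.1 mH

A = π(d/2)² = π(2.055×10^-2 m)² = 1.327×10^-3 m².
For a long solenoid, L = μ₀N²A/ℓ.
L = (4π×10⁻⁷)(3610)²(1.327×10^-3)/(0.226 m) = 9.614×10^-2 H.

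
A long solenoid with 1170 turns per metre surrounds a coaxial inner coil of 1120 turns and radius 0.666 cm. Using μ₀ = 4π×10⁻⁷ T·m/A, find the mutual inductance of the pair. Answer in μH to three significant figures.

M ≈ 229 μH

The outer solenoid produces a uniform field B₁ = μ₀n₁I₁ across the inner coil,
so the flux linkage is N₂Φ = N₂B₁A₂ = μ₀n₁N₂A₂·I₁, giving M = μ₀n₁N₂A₂.
A₂ = πr² = π(6.660×10^-3 m)² = 1.393×10^-4 m².
M = (4π×10⁻⁷)(1170)(1120)(1.393×10^-4) = 2.2946×10^-4 H.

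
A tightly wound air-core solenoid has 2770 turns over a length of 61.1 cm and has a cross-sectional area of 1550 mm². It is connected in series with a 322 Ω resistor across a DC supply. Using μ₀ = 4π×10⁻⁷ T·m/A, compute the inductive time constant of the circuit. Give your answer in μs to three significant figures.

τ ≈ 76.0 μs

A = 1550 mm² = 1.550×10^-3 m².
L = μ₀N²A/ℓ = (4π×10⁻⁷)(2770)²(1.550×10^-3)/(0.611) = 2.446×10^-2 H.
τ = L/R = (2.446×10^-2)/(322) = 7.596×10^-5 s.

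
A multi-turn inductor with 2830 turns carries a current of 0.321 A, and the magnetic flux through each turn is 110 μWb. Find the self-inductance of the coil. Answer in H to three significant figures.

L ≈ 0.970 H

Self-inductance is defined by L = NΦ_B/I (flux linkage over current).
L = (2830)(1.100×10^-4 Wb)/(0.321 A) = 0.9698 H.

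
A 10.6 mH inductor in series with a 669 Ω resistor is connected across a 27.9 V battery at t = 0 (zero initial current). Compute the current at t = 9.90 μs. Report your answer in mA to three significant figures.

I ≈ 19.4 mA

τ = L/R = 1.060×10^-2/669 = 1.584×10^-5 s; final current I_∞ = ε/R = 27.9/669 = 4.170×10^-2 A.
I(t) = I_∞(1 − e^(−t/τ)) with t/τ = 0.625.
I = (4.170×10^-2)(1 − e^(−0.625)) = 1.938×10^-2 A.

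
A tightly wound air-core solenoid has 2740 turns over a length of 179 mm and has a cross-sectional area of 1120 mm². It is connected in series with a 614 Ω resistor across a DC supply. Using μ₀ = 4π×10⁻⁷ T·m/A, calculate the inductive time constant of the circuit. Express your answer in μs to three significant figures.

τ ≈ 96.1 μs

A = 1120 mm² = 1.120×10^-3 m².
L = μ₀N²A/ℓ = (4π×10⁻⁷)(2740)²(1.120×10^-3)/(0.179) = 5.903×10^-2 H.
τ = L/R = (5.903×10^-2)/(614) = 9.614×10^-5 s.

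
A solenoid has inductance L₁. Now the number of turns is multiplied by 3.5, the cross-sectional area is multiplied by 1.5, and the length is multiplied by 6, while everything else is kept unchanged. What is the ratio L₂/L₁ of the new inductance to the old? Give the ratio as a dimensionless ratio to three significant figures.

For a solenoid, L ∝ μᵣN²A/ℓ.
L₂/L₁ = (3.5)^2 × (1.5) × (6)^-1 = 3.06.

L₂/L₁ = 3.06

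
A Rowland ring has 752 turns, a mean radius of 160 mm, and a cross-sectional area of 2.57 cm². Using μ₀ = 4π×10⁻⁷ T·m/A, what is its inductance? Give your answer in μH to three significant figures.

L ≈ 182 μH

For a thin toroid, L = μ₀N²A/(2πR).
L = (4π×10⁻⁷)(752)²(2.570×10^-4) / (2π×0.16 m) = 1.817×10^-4 H.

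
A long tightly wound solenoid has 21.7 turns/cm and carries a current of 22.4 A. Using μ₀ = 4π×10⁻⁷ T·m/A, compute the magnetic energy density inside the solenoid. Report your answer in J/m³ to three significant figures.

u ≈ 1480 J/m³

B = μ₀nI = (4π×10⁻⁷)(2.170×10^3)(22.4) = 6.108×10^-2 T.
u = B²/(2μ₀) = (6.108×10^-2)²/(2×4π×10⁻⁷) = 1.4846×10^3 J/m³.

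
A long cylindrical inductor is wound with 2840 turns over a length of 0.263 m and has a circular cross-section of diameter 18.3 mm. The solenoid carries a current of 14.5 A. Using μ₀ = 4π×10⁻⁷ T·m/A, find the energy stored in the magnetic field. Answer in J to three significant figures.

A = π(d/2)² = π(9.150×10^-3 m)² = 2.630×10^-4 m².
L = μ₀N²A/ℓ = (4π×10⁻⁷)(2840)²(2.630×10^-4)/(0.263) = 1.014×10^-2 H.
U = ½LI² = ½(1.014×10^-2)(14.5)² = 1.066 J.

U ≈ 1.07 J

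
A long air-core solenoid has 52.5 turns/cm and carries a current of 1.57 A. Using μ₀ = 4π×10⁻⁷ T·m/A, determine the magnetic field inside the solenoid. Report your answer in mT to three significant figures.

Inside a long solenoid, B = μ₀nI.
B = (4π×10⁻⁷)(5.250×10^3 m⁻¹)(1.57 A) = 1.036×10^-2 T.

B ≈ 10.4 mT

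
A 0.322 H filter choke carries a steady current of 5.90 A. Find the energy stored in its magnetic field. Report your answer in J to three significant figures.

Stored magnetic energy: U = ½LI².
U = ½(0.322 H)(5.90 A)² = 5.604 J.

U ≈ 5.60 J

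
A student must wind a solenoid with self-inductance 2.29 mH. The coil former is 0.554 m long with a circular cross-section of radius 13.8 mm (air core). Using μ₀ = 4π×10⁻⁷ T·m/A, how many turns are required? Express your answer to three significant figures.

A = πr² = π(1.380×10^-2 m)² = 5.983×10^-4 m².
From L = μ₀N²A/ℓ, N = √(Lℓ / (μ₀A)).
N = √[(2.290×10^-3)(0.554) / ((4π×10⁻⁷)×5.983×10^-4)] = √(1.687×10^6) ≈ 1299.0.

N ≈ 1300 turns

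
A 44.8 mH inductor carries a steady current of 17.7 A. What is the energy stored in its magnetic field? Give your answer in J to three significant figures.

Stored magnetic energy: U = ½LI².
U = ½(4.480×10^-2 H)(17.7 A)² = 7.018 J.

U ≈ 7.02 J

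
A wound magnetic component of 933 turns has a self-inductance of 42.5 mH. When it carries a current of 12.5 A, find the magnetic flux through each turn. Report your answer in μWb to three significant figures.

Φ_B ≈ 569 μWb

From L = NΦ_B/I, the flux per turn is Φ_B = LI/N.
Φ_B = (4.250×10^-2 H)(12.5 A)/933 = 5.694×10^-4 Wb.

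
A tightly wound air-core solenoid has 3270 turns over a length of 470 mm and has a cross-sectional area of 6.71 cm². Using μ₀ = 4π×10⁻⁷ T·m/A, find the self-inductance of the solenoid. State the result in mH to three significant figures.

A = 6.71 cm² = 6.710×10^-4 m².
For a long solenoid, L = μ₀N²A/ℓ.
L = (4π×10⁻⁷)(3270)²(6.710×10^-4)/(0.47 m) = 1.918×10^-2 H.

L ≈ 19.2 mH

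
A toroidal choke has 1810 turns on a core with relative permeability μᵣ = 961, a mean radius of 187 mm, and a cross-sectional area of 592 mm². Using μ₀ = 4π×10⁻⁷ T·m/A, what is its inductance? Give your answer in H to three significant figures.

For a thin toroid, L = μ₀μᵣN²A/(2πR).
L = (4π×10⁻⁷)(961)(1810)²(5.920×10^-4) / (2π×0.187 m) = 1.993 H.

L ≈ 1.99 H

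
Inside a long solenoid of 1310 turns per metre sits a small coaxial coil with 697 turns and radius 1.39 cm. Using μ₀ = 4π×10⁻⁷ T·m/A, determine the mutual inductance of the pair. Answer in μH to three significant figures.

M ≈ 696 μH

The outer solenoid produces a uniform field B₁ = μ₀n₁I₁ across the inner coil,
so the flux linkage is N₂Φ = N₂B₁A₂ = μ₀n₁N₂A₂·I₁, giving M = μ₀n₁N₂A₂.
A₂ = πr² = π(1.390×10^-2 m)² = 6.070×10^-4 m².
M = (4π×10⁻⁷)(1310)(697)(6.070×10^-4) = 6.9646×10^-4 H.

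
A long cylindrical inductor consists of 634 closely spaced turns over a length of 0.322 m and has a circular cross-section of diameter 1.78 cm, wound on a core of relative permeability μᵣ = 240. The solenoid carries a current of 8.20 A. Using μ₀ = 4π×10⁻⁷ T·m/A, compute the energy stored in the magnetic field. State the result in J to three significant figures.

A = π(d/2)² = π(8.900×10^-3 m)² = 2.488×10^-4 m².
L = μ₀μᵣN²A/ℓ = (4π×10⁻⁷)(240)(634)²(2.488×10^-4)/(0.322) = 9.369×10^-2 H.
U = ½LI² = ½(9.369×10^-2)(8.20)² = 3.15 J.

U ≈ 3.15 J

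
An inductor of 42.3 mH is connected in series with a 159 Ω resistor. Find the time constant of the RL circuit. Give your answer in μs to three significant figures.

τ = L/R = (4.230×10^-2 H)/(159 Ω) = 2.660×10^-4 s.

τ ≈ 266 μs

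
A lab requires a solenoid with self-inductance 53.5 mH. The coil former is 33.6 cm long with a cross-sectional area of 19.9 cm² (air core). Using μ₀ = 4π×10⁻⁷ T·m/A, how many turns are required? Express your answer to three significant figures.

A = 19.9 cm² = 1.990×10^-3 m².
From L = μ₀N²A/ℓ, N = √(Lℓ / (μ₀A)).
N = √[(5.350×10^-2)(0.336) / ((4π×10⁻⁷)×1.990×10^-3)] = √(7.188×10^6) ≈ 2681.1.

N ≈ 2680 turns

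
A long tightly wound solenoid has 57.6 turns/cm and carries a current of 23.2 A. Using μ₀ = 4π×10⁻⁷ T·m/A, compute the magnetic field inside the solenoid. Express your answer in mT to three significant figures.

B ≈ 168 mT

Inside a long solenoid, B = μ₀nI.
B = (4π×10⁻⁷)(5.760×10^3 m⁻¹)(23.2 A) = 0.1679 T.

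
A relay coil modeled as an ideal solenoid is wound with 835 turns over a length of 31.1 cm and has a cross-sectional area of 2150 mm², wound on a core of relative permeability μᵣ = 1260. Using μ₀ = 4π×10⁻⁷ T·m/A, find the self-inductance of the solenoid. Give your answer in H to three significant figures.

A = 2150 mm² = 2.150×10^-3 m².
For a long solenoid, L = μ₀μᵣN²A/ℓ.
L = (4π×10⁻⁷)(1260)(835)²(2.150×10^-3)/(0.311 m) = 7.632 H.

L ≈ 7.63 H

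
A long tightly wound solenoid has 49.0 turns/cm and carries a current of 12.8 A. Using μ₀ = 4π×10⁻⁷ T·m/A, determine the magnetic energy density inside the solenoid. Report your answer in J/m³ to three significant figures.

u ≈ 2470 J/m³

B = μ₀nI = (4π×10⁻⁷)(4.900×10^3)(12.8) = 7.882×10^-2 T.
u = B²/(2μ₀) = (7.882×10^-2)²/(2×4π×10⁻⁷) = 2.472×10^3 J/m³.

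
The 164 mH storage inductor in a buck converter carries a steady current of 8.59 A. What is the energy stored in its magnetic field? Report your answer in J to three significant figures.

U ≈ 6.05 J

Stored magnetic energy: U = ½LI².
U = ½(0.164 H)(8.59 A)² = 6.051 J.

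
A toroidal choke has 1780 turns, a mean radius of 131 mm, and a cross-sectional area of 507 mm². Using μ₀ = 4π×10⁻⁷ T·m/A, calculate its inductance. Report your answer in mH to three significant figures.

L ≈ 2.45 mH

For a thin toroid, L = μ₀N²A/(2πR).
L = (4π×10⁻⁷)(1780)²(5.070×10^-4) / (2π×0.131 m) = 2.452×10^-3 H.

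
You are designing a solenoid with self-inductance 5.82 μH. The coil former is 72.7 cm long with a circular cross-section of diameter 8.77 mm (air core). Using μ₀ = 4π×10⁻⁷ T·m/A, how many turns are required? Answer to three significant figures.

A = π(d/2)² = π(4.385×10^-3 m)² = 6.041×10^-5 m².
From L = μ₀N²A/ℓ, N = √(Lℓ / (μ₀A)).
N = √[(5.820×10^-6)(0.727) / ((4π×10⁻⁷)×6.041×10^-5)] = √(5.574×10^4) ≈ 236.1.

N ≈ 236 turns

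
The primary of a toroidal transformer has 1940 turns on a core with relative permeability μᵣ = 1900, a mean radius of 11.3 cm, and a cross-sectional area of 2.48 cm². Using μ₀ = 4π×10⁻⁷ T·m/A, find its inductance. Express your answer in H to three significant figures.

L ≈ 3.14 H

For a thin toroid, L = μ₀μᵣN²A/(2πR).
L = (4π×10⁻⁷)(1900)(1940)²(2.480×10^-4) / (2π×0.113 m) = 3.139 H.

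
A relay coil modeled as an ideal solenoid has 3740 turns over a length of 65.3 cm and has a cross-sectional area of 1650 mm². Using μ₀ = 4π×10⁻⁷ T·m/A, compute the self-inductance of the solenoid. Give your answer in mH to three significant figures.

A = 1650 mm² = 1.650×10^-3 m².
For a long solenoid, L = μ₀N²A/ℓ.
L = (4π×10⁻⁷)(3740)²(1.650×10^-3)/(0.653 m) = 4.441×10^-2 H.

L ≈ 44.4 mH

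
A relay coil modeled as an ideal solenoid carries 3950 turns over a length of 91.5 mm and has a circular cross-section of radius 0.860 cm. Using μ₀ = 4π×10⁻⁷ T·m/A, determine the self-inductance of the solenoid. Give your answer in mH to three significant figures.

A = πr² = π(8.600×10^-3 m)² = 2.324×10^-4 m².
For a long solenoid, L = μ₀N²A/ℓ.
L = (4π×10⁻⁷)(3950)²(2.324×10^-4)/(9.150×10^-2 m) = 4.979×10^-2 H.

L ≈ 49.8 mH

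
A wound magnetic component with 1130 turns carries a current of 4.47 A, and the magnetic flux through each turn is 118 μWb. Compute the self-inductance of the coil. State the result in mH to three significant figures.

L ≈ 29.8 mH

Self-inductance is defined by L = NΦ_B/I (flux linkage over current).
L = (1130)(1.180×10^-4 Wb)/(4.47 A) = 2.983×10^-2 H.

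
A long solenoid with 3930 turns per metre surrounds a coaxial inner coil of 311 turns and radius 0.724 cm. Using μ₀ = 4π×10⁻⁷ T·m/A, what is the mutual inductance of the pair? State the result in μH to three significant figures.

M ≈ 253 μH

The outer solenoid produces a uniform field B₁ = μ₀n₁I₁ across the inner coil,
so the flux linkage is N₂Φ = N₂B₁A₂ = μ₀n₁N₂A₂·I₁, giving M = μ₀n₁N₂A₂.
A₂ = πr² = π(7.240×10^-3 m)² = 1.647×10^-4 m².
M = (4π×10⁻⁷)(3930)(311)(1.647×10^-4) = 2.529×10^-4 H.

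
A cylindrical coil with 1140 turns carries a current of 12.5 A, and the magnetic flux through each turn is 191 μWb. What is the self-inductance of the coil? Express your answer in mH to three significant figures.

L ≈ 17.4 mH

Self-inductance is defined by L = NΦ_B/I (flux linkage over current).
L = (1140)(1.910×10^-4 Wb)/(12.5 A) = 1.742×10^-2 H.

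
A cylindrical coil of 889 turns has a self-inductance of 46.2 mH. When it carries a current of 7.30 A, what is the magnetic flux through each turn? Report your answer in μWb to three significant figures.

Φ_B ≈ 379 μWb

From L = NΦ_B/I, the flux per turn is Φ_B = LI/N.
Φ_B = (4.620×10^-2 H)(7.30 A)/889 = 3.794×10^-4 Wb.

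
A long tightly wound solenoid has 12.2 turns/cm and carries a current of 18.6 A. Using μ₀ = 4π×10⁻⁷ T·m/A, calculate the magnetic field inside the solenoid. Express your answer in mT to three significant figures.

Inside a long solenoid, B = μ₀nI.
B = (4π×10⁻⁷)(1.220×10^3 m⁻¹)(18.6 A) = 2.852×10^-2 T.

B ≈ 28.5 mT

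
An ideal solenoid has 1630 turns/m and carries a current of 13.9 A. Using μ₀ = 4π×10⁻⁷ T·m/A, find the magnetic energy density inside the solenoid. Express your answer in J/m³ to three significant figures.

u ≈ 323 J/m³

B = μ₀nI = (4π×10⁻⁷)(1.630×10^3)(13.9) = 2.847×10^-2 T.
u = B²/(2μ₀) = (2.847×10^-2)²/(2×4π×10⁻⁷) = 322.5 J/m³.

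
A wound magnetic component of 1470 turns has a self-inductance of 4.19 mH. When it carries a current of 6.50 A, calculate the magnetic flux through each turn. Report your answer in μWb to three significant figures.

Φ_B ≈ 18.5 μWb

From L = NΦ_B/I, the flux per turn is Φ_B = LI/N.
Φ_B = (4.190×10^-3 H)(6.50 A)/1470 = 1.853×10^-5 Wb.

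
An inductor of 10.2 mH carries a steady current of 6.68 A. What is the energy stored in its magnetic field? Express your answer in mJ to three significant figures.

U ≈ 228 mJ

Stored magnetic energy: U = ½LI².
U = ½(1.020×10^-2 H)(6.68 A)² = 0.2276 J.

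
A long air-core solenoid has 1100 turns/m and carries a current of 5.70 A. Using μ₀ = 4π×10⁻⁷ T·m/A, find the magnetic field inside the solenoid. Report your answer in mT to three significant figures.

Inside a long solenoid, B = μ₀nI.
B = (4π×10⁻⁷)(1.100×10^3 m⁻¹)(5.70 A) = 7.879×10^-3 T.

B ≈ 7.88 mT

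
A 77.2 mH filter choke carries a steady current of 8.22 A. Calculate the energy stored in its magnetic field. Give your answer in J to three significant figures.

U ≈ 2.61 J

Stored magnetic energy: U = ½LI².
U = ½(7.720×10^-2 H)(8.22 A)² = 2.608 J.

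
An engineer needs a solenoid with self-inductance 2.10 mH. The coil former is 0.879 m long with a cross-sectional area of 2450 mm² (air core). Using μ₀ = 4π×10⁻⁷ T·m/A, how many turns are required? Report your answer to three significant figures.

A = 2450 mm² = 2.450×10^-3 m².
From L = μ₀N²A/ℓ, N = √(Lℓ / (μ₀A)).
N = √[(2.100×10^-3)(0.879) / ((4π×10⁻⁷)×2.450×10^-3)] = √(5.996×10^5) ≈ 774.3.

N ≈ 774 turns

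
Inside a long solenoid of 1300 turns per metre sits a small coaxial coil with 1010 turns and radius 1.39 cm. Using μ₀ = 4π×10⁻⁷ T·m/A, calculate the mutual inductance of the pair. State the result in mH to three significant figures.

The outer solenoid produces a uniform field B₁ = μ₀n₁I₁ across the inner coil,
so the flux linkage is N₂Φ = N₂B₁A₂ = μ₀n₁N₂A₂·I₁, giving M = μ₀n₁N₂A₂.
A₂ = πr² = π(1.390×10^-2 m)² = 6.070×10^-4 m².
M = (4π×10⁻⁷)(1300)(1010)(6.070×10^-4) = 1.002×10^-3 H.

M ≈ 1.00 mH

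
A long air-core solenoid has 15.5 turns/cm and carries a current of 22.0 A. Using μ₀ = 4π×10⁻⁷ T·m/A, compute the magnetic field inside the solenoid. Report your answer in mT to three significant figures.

Inside a long solenoid, B = μ₀nI.
B = (4π×10⁻⁷)(1.550×10^3 m⁻¹)(22.0 A) = 4.285×10^-2 T.

B ≈ 42.9 mT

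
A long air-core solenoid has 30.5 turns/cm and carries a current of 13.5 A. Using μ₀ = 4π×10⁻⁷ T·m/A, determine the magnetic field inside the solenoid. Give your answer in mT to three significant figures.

Inside a long solenoid, B = μ₀nI.
B = (4π×10⁻⁷)(3.050×10^3 m⁻¹)(13.5 A) = 5.174×10^-2 T.

B ≈ 51.7 mT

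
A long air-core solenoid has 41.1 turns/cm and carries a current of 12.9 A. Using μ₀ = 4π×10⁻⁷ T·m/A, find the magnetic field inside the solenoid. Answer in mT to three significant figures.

B ≈ 66.6 mT

Inside a long solenoid, B = μ₀nI.
B = (4π×10⁻⁷)(4.110×10^3 m⁻¹)(12.9 A) = 6.663×10^-2 T.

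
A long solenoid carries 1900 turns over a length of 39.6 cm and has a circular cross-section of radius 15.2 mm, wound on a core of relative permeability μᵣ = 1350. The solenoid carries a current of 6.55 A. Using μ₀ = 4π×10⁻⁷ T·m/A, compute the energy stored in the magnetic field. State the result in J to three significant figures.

U ≈ 241 J

A = πr² = π(1.520×10^-2 m)² = 7.258×10^-4 m².
L = μ₀μᵣN²A/ℓ = (4π×10⁻⁷)(1350)(1900)²(7.258×10^-4)/(0.396) = 11.23 H.
U = ½LI² = ½(11.23)(6.55)² = 240.8 J.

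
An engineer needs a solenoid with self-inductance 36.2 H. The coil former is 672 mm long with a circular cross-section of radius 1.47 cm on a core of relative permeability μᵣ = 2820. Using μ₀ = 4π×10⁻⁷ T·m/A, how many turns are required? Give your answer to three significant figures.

N ≈ 3180 turns

A = πr² = π(1.470×10^-2 m)² = 6.789×10^-4 m².
From L = μ₀μᵣN²A/ℓ, N = √(Lℓ / (μ₀μᵣA)).
N = √[(36.2)(0.672) / ((4π×10⁻⁷)(2820)×6.789×10^-4)] = √(1.011×10^7) ≈ 3179.9.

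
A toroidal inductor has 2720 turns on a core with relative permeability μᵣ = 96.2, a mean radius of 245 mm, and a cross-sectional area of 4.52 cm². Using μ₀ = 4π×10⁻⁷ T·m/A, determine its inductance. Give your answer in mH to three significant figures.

For a thin toroid, L = μ₀μᵣN²A/(2πR).
L = (4π×10⁻⁷)(96.2)(2720)²(4.520×10^-4) / (2π×0.245 m) = 0.2626 H.

L ≈ 263 mH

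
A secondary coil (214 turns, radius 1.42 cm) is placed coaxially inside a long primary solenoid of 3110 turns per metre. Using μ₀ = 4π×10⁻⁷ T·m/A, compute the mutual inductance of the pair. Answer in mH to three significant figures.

The outer solenoid produces a uniform field B₁ = μ₀n₁I₁ across the inner coil,
so the flux linkage is N₂Φ = N₂B₁A₂ = μ₀n₁N₂A₂·I₁, giving M = μ₀n₁N₂A₂.
A₂ = πr² = π(1.420×10^-2 m)² = 6.3347×10^-4 m².
M = (4π×10⁻⁷)(3110)(214)(6.3347×10^-4) = 5.298×10^-4 H.

M ≈ 0.530 mH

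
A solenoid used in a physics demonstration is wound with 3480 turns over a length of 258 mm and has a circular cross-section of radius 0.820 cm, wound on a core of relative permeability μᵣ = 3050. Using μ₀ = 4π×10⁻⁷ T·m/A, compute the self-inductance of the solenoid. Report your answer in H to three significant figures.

A = πr² = π(8.200×10^-3 m)² = 2.112×10^-4 m².
For a long solenoid, L = μ₀μᵣN²A/ℓ.
L = (4π×10⁻⁷)(3050)(3480)²(2.112×10^-4)/(0.258 m) = 38 H.

L ≈ 38.0 H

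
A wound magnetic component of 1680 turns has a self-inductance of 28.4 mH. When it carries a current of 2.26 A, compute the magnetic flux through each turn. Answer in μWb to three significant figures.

From L = NΦ_B/I, the flux per turn is Φ_B = LI/N.
Φ_B = (2.840×10^-2 H)(2.26 A)/1680 = 3.820×10^-5 Wb.

Φ_B ≈ 38.2 μWb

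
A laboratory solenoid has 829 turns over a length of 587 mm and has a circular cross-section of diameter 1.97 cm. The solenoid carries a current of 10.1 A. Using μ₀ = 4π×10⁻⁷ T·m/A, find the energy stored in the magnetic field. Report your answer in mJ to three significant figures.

A = π(d/2)² = π(9.850×10^-3 m)² = 3.048×10^-4 m².
L = μ₀N²A/ℓ = (4π×10⁻⁷)(829)²(3.048×10^-4)/(0.587) = 4.484×10^-4 H.
U = ½LI² = ½(4.484×10^-4)(10.1)² = 2.287×10^-2 J.

U ≈ 22.9 mJ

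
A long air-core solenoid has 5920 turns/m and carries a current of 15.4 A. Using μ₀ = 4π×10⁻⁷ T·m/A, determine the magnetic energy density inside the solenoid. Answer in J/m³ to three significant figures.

B = μ₀nI = (4π×10⁻⁷)(5.920×10^3)(15.4) = 0.1146 T.
u = B²/(2μ₀) = (0.1146)²/(2×4π×10⁻⁷) = 5.222×10^3 J/m³.

u ≈ 5220 J/m³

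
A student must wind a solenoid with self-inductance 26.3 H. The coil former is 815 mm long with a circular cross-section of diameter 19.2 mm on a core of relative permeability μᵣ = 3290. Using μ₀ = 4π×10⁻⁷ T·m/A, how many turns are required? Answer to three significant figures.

A = π(d/2)² = π(9.600×10^-3 m)² = 2.895×10^-4 m².
From L = μ₀μᵣN²A/ℓ, N = √(Lℓ / (μ₀μᵣA)).
N = √[(26.3)(0.815) / ((4π×10⁻⁷)(3290)×2.895×10^-4)] = √(1.791×10^7) ≈ 4231.6.

N ≈ 4230 turns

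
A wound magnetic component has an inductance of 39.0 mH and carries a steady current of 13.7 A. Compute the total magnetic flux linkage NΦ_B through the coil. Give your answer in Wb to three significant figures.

NΦ_B ≈ 0.534 Wb

From L = NΦ_B/I, the flux linkage is NΦ_B = LI.
NΦ_B = (3.900×10^-2 H)(13.7 A) = 0.5343 Wb.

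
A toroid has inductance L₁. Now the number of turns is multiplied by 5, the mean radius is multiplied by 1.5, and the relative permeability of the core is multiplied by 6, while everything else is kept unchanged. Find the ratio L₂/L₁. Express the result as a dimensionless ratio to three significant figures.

For a toroid, L ∝ μᵣN²A/R.
L₂/L₁ = (5)^2 × (1.5)^-1 × (6) = 100.

L₂/L₁ = 100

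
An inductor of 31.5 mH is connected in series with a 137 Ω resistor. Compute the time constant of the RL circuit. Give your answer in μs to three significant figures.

τ = L/R = (3.150×10^-2 H)/(137 Ω) = 2.299×10^-4 s.

τ ≈ 230 μs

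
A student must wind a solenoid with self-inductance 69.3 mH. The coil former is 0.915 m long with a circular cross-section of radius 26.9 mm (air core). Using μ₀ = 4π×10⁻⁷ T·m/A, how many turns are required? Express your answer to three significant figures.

N ≈ 4710 turns

A = πr² = π(2.690×10^-2 m)² = 2.273×10^-3 m².
From L = μ₀N²A/ℓ, N = √(Lℓ / (μ₀A)).
N = √[(6.930×10^-2)(0.915) / ((4π×10⁻⁷)×2.273×10^-3)] = √(2.220×10^7) ≈ 4711.3.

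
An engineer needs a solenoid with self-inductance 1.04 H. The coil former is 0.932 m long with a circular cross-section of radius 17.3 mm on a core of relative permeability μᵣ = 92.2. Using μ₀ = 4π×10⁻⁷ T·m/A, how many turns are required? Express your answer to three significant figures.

N ≈ 2980 turns

A = πr² = π(1.730×10^-2 m)² = 9.402×10^-4 m².
From L = μ₀μᵣN²A/ℓ, N = √(Lℓ / (μ₀μᵣA)).
N = √[(1.04)(0.932) / ((4π×10⁻⁷)(92.2)×9.402×10^-4)] = √(8.897×10^6) ≈ 2982.9.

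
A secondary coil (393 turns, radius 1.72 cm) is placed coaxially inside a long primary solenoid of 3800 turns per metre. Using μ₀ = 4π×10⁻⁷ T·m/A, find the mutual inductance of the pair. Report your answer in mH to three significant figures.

The outer solenoid produces a uniform field B₁ = μ₀n₁I₁ across the inner coil,
so the flux linkage is N₂Φ = N₂B₁A₂ = μ₀n₁N₂A₂·I₁, giving M = μ₀n₁N₂A₂.
A₂ = πr² = π(1.720×10^-2 m)² = 9.294×10^-4 m².
M = (4π×10⁻⁷)(3800)(393)(9.294×10^-4) = 1.744×10^-3 H.

M ≈ 1.74 mH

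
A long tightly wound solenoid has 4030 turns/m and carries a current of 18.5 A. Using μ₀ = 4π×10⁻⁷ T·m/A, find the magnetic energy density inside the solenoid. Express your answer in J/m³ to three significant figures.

B = μ₀nI = (4π×10⁻⁷)(4.030×10^3)(18.5) = 9.369×10^-2 T.
u = B²/(2μ₀) = (9.369×10^-2)²/(2×4π×10⁻⁷) = 3.492×10^3 J/m³.

u ≈ 3490 J/m³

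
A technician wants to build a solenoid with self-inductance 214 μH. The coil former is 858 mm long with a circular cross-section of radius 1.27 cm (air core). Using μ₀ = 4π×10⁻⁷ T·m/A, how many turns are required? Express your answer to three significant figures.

N ≈ 537 turns

A = πr² = π(1.270×10^-2 m)² = 5.067×10^-4 m².
From L = μ₀N²A/ℓ, N = √(Lℓ / (μ₀A)).
N = √[(2.140×10^-4)(0.858) / ((4π×10⁻⁷)×5.067×10^-4)] = √(2.884×10^5) ≈ 537.0.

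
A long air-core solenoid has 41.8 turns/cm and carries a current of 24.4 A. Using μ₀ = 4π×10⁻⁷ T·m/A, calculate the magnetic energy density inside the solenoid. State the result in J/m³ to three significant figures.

B = μ₀nI = (4π×10⁻⁷)(4.180×10^3)(24.4) = 0.1282 T.
u = B²/(2μ₀) = (0.1282)²/(2×4π×10⁻⁷) = 6.536×10^3 J/m³.

u ≈ 6540 J/m³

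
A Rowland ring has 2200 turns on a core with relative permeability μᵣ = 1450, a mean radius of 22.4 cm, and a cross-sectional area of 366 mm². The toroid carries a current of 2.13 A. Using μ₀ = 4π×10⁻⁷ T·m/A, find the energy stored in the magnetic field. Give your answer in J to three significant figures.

L = μ₀μᵣN²A/(2πR) = (4π×10⁻⁷)(1450)(2200)²(3.660×10^-4)/(2π×0.224) = 2.293 H.
U = ½LI² = ½(2.293)(2.13)² = 5.202 J.

U ≈ 5.20 J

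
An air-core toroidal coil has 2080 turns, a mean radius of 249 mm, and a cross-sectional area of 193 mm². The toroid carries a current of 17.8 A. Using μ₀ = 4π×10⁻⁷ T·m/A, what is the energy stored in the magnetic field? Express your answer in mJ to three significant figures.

L = μ₀N²A/(2πR) = (4π×10⁻⁷)(2080)²(1.930×10^-4)/(2π×0.249) = 6.707×10^-4 H.
U = ½LI² = ½(6.707×10^-4)(17.8)² = 0.1062 J.

U ≈ 106 mJ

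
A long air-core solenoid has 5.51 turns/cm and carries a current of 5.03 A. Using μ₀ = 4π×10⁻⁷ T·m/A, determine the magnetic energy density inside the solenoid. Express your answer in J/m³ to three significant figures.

B = μ₀nI = (4π×10⁻⁷)(551)(5.03) = 3.483×10^-3 T.
u = B²/(2μ₀) = (3.483×10^-3)²/(2×4π×10⁻⁷) = 4.826 J/m³.

u ≈ 4.83 J/m³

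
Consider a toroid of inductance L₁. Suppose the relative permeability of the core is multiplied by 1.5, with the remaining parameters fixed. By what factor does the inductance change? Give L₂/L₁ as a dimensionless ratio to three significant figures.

For a toroid, L ∝ μᵣN²A/R.
L₂/L₁ = (1.5) = 1.50.

L₂/L₁ = 1.50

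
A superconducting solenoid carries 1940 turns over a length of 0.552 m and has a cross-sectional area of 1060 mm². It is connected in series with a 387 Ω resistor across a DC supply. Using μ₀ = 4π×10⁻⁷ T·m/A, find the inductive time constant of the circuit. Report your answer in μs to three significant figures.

τ ≈ 23.5 μs

A = 1060 mm² = 1.060×10^-3 m².
L = μ₀N²A/ℓ = (4π×10⁻⁷)(1940)²(1.060×10^-3)/(0.552) = 9.082×10^-3 H.
τ = L/R = (9.082×10^-3)/(387) = 2.347×10^-5 s.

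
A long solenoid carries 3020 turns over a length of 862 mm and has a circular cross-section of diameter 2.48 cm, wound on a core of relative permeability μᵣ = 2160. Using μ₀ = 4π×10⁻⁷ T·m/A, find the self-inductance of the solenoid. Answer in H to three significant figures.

L ≈ 13.9 H

A = π(d/2)² = π(1.240×10^-2 m)² = 4.831×10^-4 m².
For a long solenoid, L = μ₀μᵣN²A/ℓ.
L = (4π×10⁻⁷)(2160)(3020)²(4.831×10^-4)/(0.862 m) = 13.87 H.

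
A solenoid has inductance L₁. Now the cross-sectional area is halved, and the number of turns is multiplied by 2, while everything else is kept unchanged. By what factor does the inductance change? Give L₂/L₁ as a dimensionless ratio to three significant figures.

L₂/L₁ = 2.00

For a solenoid, L ∝ μᵣN²A/ℓ.
L₂/L₁ = (0.5) × (2)^2 = 2.00.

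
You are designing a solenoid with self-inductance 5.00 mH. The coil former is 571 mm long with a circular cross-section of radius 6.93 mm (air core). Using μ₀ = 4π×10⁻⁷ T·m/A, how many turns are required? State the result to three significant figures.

A = πr² = π(6.930×10^-3 m)² = 1.509×10^-4 m².
From L = μ₀N²A/ℓ, N = √(Lℓ / (μ₀A)).
N = √[(5.000×10^-3)(0.571) / ((4π×10⁻⁷)×1.509×10^-4)] = √(1.506×10^7) ≈ 3880.5.

N ≈ 3880 turns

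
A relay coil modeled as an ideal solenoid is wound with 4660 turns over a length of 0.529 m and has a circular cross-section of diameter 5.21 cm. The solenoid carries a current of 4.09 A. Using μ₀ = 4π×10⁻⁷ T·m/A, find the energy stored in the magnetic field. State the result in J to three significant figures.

A = π(d/2)² = π(2.605×10^-2 m)² = 2.132×10^-3 m².
L = μ₀N²A/ℓ = (4π×10⁻⁷)(4660)²(2.132×10^-3)/(0.529) = 0.11 H.
U = ½LI² = ½(0.11)(4.09)² = 0.9198 J.

U ≈ 0.920 J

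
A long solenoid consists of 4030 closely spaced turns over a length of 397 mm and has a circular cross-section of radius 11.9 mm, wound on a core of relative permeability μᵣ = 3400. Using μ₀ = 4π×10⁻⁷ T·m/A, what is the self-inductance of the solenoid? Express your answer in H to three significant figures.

A = πr² = π(1.190×10^-2 m)² = 4.449×10^-4 m².
For a long solenoid, L = μ₀μᵣN²A/ℓ.
L = (4π×10⁻⁷)(3400)(4030)²(4.449×10^-4)/(0.397 m) = 77.76 H.

L ≈ 77.8 H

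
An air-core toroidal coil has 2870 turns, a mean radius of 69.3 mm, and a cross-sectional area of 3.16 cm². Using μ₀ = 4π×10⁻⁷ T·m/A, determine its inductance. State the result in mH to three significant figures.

For a thin toroid, L = μ₀N²A/(2πR).
L = (4π×10⁻⁷)(2870)²(3.160×10^-4) / (2π×6.930×10^-2 m) = 7.512×10^-3 H.

L ≈ 7.51 mH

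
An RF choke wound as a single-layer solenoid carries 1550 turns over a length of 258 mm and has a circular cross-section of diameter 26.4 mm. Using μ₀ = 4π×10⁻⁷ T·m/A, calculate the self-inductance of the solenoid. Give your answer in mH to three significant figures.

A = π(d/2)² = π(1.320×10^-2 m)² = 5.474×10^-4 m².
For a long solenoid, L = μ₀N²A/ℓ.
L = (4π×10⁻⁷)(1550)²(5.474×10^-4)/(0.258 m) = 6.405×10^-3 H.

L ≈ 6.41 mH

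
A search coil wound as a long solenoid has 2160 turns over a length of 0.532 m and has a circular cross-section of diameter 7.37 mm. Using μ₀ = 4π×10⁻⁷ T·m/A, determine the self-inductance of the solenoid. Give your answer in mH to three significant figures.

A = π(d/2)² = π(3.685×10^-3 m)² = 4.266×10^-5 m².
For a long solenoid, L = μ₀N²A/ℓ.
L = (4π×10⁻⁷)(2160)²(4.266×10^-5)/(0.532 m) = 4.701×10^-4 H.

L ≈ 0.470 mH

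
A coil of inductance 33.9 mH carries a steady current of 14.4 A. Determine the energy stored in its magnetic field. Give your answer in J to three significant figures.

U ≈ 3.51 J

Stored magnetic energy: U = ½LI².
U = ½(3.390×10^-2 H)(14.4 A)² = 3.5148 J.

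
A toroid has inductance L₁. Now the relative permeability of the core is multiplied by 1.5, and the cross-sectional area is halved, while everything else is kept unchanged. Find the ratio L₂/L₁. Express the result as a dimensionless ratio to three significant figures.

L₂/L₁ = 0.750

For a toroid, L ∝ μᵣN²A/R.
L₂/L₁ = (1.5) × (0.5) = 0.750.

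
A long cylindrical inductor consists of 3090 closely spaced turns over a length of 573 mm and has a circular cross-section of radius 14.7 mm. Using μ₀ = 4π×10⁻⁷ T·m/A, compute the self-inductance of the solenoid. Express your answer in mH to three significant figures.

A = πr² = π(1.470×10^-2 m)² = 6.789×10^-4 m².
For a long solenoid, L = μ₀N²A/ℓ.
L = (4π×10⁻⁷)(3090)²(6.789×10^-4)/(0.573 m) = 1.422×10^-2 H.

L ≈ 14.2 mH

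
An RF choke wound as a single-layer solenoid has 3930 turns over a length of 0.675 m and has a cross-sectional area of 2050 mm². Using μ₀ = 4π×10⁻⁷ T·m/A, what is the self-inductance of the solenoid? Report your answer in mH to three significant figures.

L ≈ 58.9 mH

A = 2050 mm² = 2.050×10^-3 m².
For a long solenoid, L = μ₀N²A/ℓ.
L = (4π×10⁻⁷)(3930)²(2.050×10^-3)/(0.675 m) = 5.894×10^-2 H.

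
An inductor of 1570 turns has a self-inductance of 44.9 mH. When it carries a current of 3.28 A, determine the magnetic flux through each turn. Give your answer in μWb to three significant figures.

Φ_B ≈ 93.8 μWb

From L = NΦ_B/I, the flux per turn is Φ_B = LI/N.
Φ_B = (4.490×10^-2 H)(3.28 A)/1570 = 9.380×10^-5 Wb.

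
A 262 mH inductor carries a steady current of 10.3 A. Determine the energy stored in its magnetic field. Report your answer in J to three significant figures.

U ≈ 13.9 J

Stored magnetic energy: U = ½LI².
U = ½(0.262 H)(10.3 A)² = 13.9 J.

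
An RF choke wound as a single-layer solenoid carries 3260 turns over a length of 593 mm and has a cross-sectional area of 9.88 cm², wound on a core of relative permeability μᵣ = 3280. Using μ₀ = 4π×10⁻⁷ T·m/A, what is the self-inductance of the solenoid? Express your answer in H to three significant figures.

A = 9.88 cm² = 9.880×10^-4 m².
For a long solenoid, L = μ₀μᵣN²A/ℓ.
L = (4π×10⁻⁷)(3280)(3260)²(9.880×10^-4)/(0.593 m) = 72.98 H.

L ≈ 73.0 H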